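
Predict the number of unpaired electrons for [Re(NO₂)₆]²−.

Each nitro (N-bound nitrite) is −1; balancing the −2 overall charge requires Re(IV).
Rhenium is a group-7 element; Re(IV) is therefore d³.
In an octahedral field the d³ configuration is t₂g³e_g⁰ (only one arrangement possible), giving 3 unpaired electrons.

3 unpaired electrons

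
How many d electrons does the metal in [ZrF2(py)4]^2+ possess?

Ligand charges: each fluoride is −1; pyridine is neutral. With an overall charge of +2 the zirconium centre must be in the +4 oxidation state.
Group 4 minus oxidation state 4 gives a d⁰ configuration.

d⁰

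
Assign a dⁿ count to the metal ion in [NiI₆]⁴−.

Summing ligand charges against the −4 overall charge gives an oxidation state of +2 for nickel.
Group 10 minus oxidation state 2 gives a d⁸ configuration.

d8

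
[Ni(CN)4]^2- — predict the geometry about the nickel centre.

square planar

Summing ligand charges against the −2 overall charge gives an oxidation state of +2 for nickel.
Group 10 minus oxidation state 2 gives a d⁸ configuration.
With 4 monodentate ligands the coordination number is 4.
Cyanide is a strong-field ligand (high in the spectrochemical series).
A 3d d⁸ ion with strong-field ligands gains enough CFSE to favour square planar over tetrahedral.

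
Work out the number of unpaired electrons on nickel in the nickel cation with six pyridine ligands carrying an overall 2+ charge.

Pyridine is neutral; balancing the +2 overall charge requires Ni(II).
Nickel is a group-10 element; Ni(II) is therefore d⁸.
In an octahedral field the d⁸ configuration is t₂g⁶e_g² (only one arrangement possible), giving 2 unpaired electrons.

2 unpaired electrons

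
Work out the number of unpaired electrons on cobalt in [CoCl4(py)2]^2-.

3 unpaired electrons

Ligand charges: each chloride is −1; pyridine is neutral. With an overall charge of −2 the cobalt centre must be in the +2 oxidation state.
Co sits in group 9, so the d-electron count is 9 − 2 = 7.
The spin state decides the count: Chloride is a weak-field ligand for a first-row metal, so the complex is high-spin.
An octahedral high-spin d⁷ ion is t₂g⁵e_g², giving 3 unpaired electrons.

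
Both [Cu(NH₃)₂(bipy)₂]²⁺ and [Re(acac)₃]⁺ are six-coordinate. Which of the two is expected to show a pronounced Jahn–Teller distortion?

[Cu(NH₃)₂(bipy)₂]²⁺

[Cu(NH₃)₂(bipy)₂]²⁺: Ligand charges: ammonia is neutral; 2,2′-bipyridine is neutral. With an overall charge of +2 the copper centre must be in the +2 oxidation state. Group 11 minus oxidation state 2 gives a d⁹ configuration. The t₂g⁶e_g³ configuration has an unevenly filled e_g set; the Jahn–Teller theorem predicts a tetragonal distortion (typically axial elongation) to lift the degeneracy.
[Re(acac)₃]⁺: Summing ligand charges against the +1 overall charge gives an oxidation state of +4 for rhenium. Re sits in group 7, so the d-electron count is 7 − 4 = 3. The d³ configuration leaves the e_g set evenly filled (or empty) — no strong Jahn–Teller driving force.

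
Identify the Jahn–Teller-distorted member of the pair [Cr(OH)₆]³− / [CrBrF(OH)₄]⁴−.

[CrBrF(OH)₄]⁴−

[Cr(OH)₆]³−: Each hydroxide is −1; balancing the −3 overall charge requires Cr(III). Chromium is a group-6 element; Cr(III) is therefore d³. The d³ configuration leaves the e_g set evenly filled (or empty) — no strong Jahn–Teller driving force.
[CrBrF(OH)₄]⁴−: Summing ligand charges against the −4 overall charge gives an oxidation state of +2 for chromium. Cr sits in group 6, so the d-electron count is 6 − 2 = 4. Bromide, fluoride, and hydroxide are weak-field ligands for a first-row metal, so the complex is high-spin. The t₂g³e_g¹ (high-spin) configuration has an unevenly filled e_g set; the Jahn–Teller theorem predicts a tetragonal distortion (typically axial elongation) to lift the degeneracy.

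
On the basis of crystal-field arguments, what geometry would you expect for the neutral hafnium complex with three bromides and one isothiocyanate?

Ligand charges: each bromide is −1; each isothiocyanate is −1. With an overall charge of 0 the hafnium centre must be in the +4 oxidation state.
Hf sits in group 4, so the d-electron count is 4 − 4 = 0.
Coordination number: 4.
A d⁰ ion has no crystal-field stabilisation preference between square planar and tetrahedral, so four ligands adopt the sterically favoured tetrahedral geometry.

tetrahedral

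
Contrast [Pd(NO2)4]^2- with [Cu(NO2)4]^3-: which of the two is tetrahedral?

[Cu(NO2)4]^3-

For [Pd(NO2)4]^2-: Ligand charges: each nitro (N-bound nitrite) is −1. With an overall charge of −2 the palladium centre must be in the +2 oxidation state. Pd sits in group 10, so the d-electron count is 10 − 2 = 8. A 4d d⁸ ion has a large crystal-field splitting; square planar leaves the high-energy d_{x²−y²} orbital empty and maximises CFSE. → square planar.
For [Cu(NO2)4]^3-: Summing ligand charges against the −3 overall charge gives an oxidation state of +1 for copper. Group 11 minus oxidation state 1 gives a d¹⁰ configuration. A d¹⁰ ion has no crystal-field stabilisation preference between square planar and tetrahedral, so four ligands adopt the sterically favoured tetrahedral geometry. → tetrahedral.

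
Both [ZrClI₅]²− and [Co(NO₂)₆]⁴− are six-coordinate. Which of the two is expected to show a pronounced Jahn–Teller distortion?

[Co(NO₂)₆]⁴−

[ZrClI₅]²−: Each chloride is −1; each iodide is −1; balancing the −2 overall charge requires Zr(IV). Zirconium is a group-4 element; Zr(IV) is therefore d⁰. The d⁰ configuration leaves the e_g set evenly filled (or empty) — no strong Jahn–Teller driving force.
[Co(NO₂)₆]⁴−: Each nitro (N-bound nitrite) is −1; balancing the −4 overall charge requires Co(II). Cobalt is a group-9 element; Co(II) is therefore d⁷. Nitro (N-bound nitrite) is a strong-field ligand (high in the spectrochemical series) for a first-row metal, so the complex is low-spin. The t₂g⁶e_g¹ (low-spin) configuration has an unevenly filled e_g set; the Jahn–Teller theorem predicts a tetragonal distortion (typically axial elongation) to lift the degeneracy.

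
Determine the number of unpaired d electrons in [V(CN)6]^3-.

Summing ligand charges against the −3 overall charge gives an oxidation state of +3 for vanadium.
Group 5 minus oxidation state 3 gives a d² configuration.
In an octahedral field the d² configuration is t₂g²e_g⁰ (only one arrangement possible), giving 2 unpaired electrons.

2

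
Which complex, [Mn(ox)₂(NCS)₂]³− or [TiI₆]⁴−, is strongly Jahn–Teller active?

[Mn(ox)₂(NCS)₂]³−: Summing ligand charges against the −3 overall charge gives an oxidation state of +3 for manganese. Manganese is a group-7 element; Mn(III) is therefore d⁴. Isothiocyanate and oxalate are weak-field ligands for a first-row metal, so the complex is high-spin. The t₂g³e_g¹ (high-spin) configuration has an unevenly filled e_g set; the Jahn–Teller theorem predicts a tetragonal distortion (typically axial elongation) to lift the degeneracy.
[TiI₆]⁴−: Each iodide is −1; balancing the −4 overall charge requires Ti(II). Titanium is a group-4 element; Ti(II) is therefore d². The d² configuration leaves the e_g set evenly filled (or empty) — no strong Jahn–Teller driving force.

[Mn(ox)₂(NCS)₂]³−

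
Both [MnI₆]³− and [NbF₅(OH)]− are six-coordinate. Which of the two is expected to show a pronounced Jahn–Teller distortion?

[MnI₆]³−: Summing ligand charges against the −3 overall charge gives an oxidation state of +3 for manganese. Mn sits in group 7, so the d-electron count is 7 − 3 = 4. Iodide is a weak-field ligand for a first-row metal, so the complex is high-spin. The t₂g³e_g¹ (high-spin) configuration has an unevenly filled e_g set; the Jahn–Teller theorem predicts a tetragonal distortion (typically axial elongation) to lift the degeneracy.
[NbF₅(OH)]−: Ligand charges: each fluoride is −1; each hydroxide is −1. With an overall charge of −1 the niobium centre must be in the +5 oxidation state. Niobium is a group-5 element; Nb(V) is therefore d⁰. The d⁰ configuration leaves the e_g set evenly filled (or empty) — no strong Jahn–Teller driving force.

[MnI₆]³−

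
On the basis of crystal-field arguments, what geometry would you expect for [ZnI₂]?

Ligand charges: each iodide is −1. With an overall charge of 0 the zinc centre must be in the +2 oxidation state.
Zinc is a group-12 element; Zn(II) is therefore d¹⁰.
With 2 monodentate ligands the coordination number is 2.
A d¹⁰ ion with only two ligands adopts a linear arrangement (sp hybridisation; no CFSE preference).

linear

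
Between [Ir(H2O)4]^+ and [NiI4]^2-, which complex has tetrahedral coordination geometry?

For [Ir(H2O)4]^+: Water is neutral; balancing the +1 overall charge requires Ir(I). Group 9 minus oxidation state 1 gives a d⁸ configuration. A 5d d⁸ ion has a large crystal-field splitting; square planar leaves the high-energy d_{x²−y²} orbital empty and maximises CFSE. → square planar.
For [NiI4]^2-: Ligand charges: each iodide is −1. With an overall charge of −2 the nickel centre must be in the +2 oxidation state. Group 10 minus oxidation state 2 gives a d⁸ configuration. Iodide is a weak-field ligand. With weak-field ligands the CFSE gain from square planar is small, so a 3d d⁸ ion takes the sterically preferred tetrahedral geometry. → tetrahedral.

[NiI4]^2-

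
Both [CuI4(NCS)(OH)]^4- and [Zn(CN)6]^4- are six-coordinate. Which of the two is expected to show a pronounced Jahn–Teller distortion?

[CuI4(NCS)(OH)]^4-

[CuI4(NCS)(OH)]^4-: Ligand charges: each iodide is −1; each isothiocyanate is −1; each hydroxide is −1. With an overall charge of −4 the copper centre must be in the +2 oxidation state. Cu sits in group 11, so the d-electron count is 11 − 2 = 9. The t₂g⁶e_g³ configuration has an unevenly filled e_g set; the Jahn–Teller theorem predicts a tetragonal distortion (typically axial elongation) to lift the degeneracy.
[Zn(CN)6]^4-: Ligand charges: each cyanide is −1. With an overall charge of −4 the zinc centre must be in the +2 oxidation state. Group 12 minus oxidation state 2 gives a d¹⁰ configuration. The d¹⁰ configuration leaves the e_g set evenly filled (or empty) — no strong Jahn–Teller driving force.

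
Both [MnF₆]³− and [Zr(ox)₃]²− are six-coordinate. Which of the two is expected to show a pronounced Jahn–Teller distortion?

[MnF₆]³−: Each fluoride is −1; balancing the −3 overall charge requires Mn(III). Group 7 minus oxidation state 3 gives a d⁴ configuration. Fluoride is a weak-field ligand for a first-row metal, so the complex is high-spin. The t₂g³e_g¹ (high-spin) configuration has an unevenly filled e_g set; the Jahn–Teller theorem predicts a tetragonal distortion (typically axial elongation) to lift the degeneracy.
[Zr(ox)₃]²−: Summing ligand charges against the −2 overall charge gives an oxidation state of +4 for zirconium. Zirconium is a group-4 element; Zr(IV) is therefore d⁰. The d⁰ configuration leaves the e_g set evenly filled (or empty) — no strong Jahn–Teller driving force.

[MnF₆]³−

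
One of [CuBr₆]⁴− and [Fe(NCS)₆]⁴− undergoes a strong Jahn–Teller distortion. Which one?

[CuBr₆]⁴−: Each bromide is −1; balancing the −4 overall charge requires Cu(II). Cu sits in group 11, so the d-electron count is 11 − 2 = 9. The t₂g⁶e_g³ configuration has an unevenly filled e_g set; the Jahn–Teller theorem predicts a tetragonal distortion (typically axial elongation) to lift the degeneracy.
[Fe(NCS)₆]⁴−: Each isothiocyanate is −1; balancing the −4 overall charge requires Fe(II). Group 8 minus oxidation state 2 gives a d⁶ configuration. Isothiocyanate is a weak-field ligand for a first-row metal, so the complex is high-spin. The d⁶ configuration leaves the e_g set evenly filled (or empty) — no strong Jahn–Teller driving force.

[CuBr₆]⁴−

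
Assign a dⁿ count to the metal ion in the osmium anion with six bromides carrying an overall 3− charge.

d5

Summing ligand charges against the −3 overall charge gives an oxidation state of +3 for osmium.
Group 8 minus oxidation state 3 gives a d⁵ configuration.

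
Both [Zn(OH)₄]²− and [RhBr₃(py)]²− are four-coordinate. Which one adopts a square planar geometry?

For [Zn(OH)₄]²−: Summing ligand charges against the −2 overall charge gives an oxidation state of +2 for zinc. Zn sits in group 12, so the d-electron count is 12 − 2 = 10. A d¹⁰ ion has no crystal-field stabilisation preference between square planar and tetrahedral, so four ligands adopt the sterically favoured tetrahedral geometry. → tetrahedral.
For [RhBr₃(py)]²−: Each bromide is −1; pyridine is neutral; balancing the −2 overall charge requires Rh(I). Rh sits in group 9, so the d-electron count is 9 − 1 = 8. A 4d d⁸ ion has a large crystal-field splitting; square planar leaves the high-energy d_{x²−y²} orbital empty and maximises CFSE. → square planar.

[RhBr₃(py)]²−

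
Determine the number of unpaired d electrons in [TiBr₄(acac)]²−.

Each bromide is −1; each acetylacetonate is −1; balancing the −2 overall charge requires Ti(III).
Group 4 minus oxidation state 3 gives a d¹ configuration.
Counting donor atoms: 4×bromide (monodentate) → 4 donors; 1×acetylacetonate (bidentate) → 2 donors. Coordination number = 6.
In an octahedral field the d¹ configuration is t₂g¹e_g⁰ (only one arrangement possible), giving 1 unpaired electron.

1 unpaired electron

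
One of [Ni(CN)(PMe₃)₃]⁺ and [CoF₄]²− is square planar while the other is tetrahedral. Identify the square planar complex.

[Ni(CN)(PMe₃)₃]⁺

For [Ni(CN)(PMe₃)₃]⁺: Summing ligand charges against the +1 overall charge gives an oxidation state of +2 for nickel. Nickel is a group-10 element; Ni(II) is therefore d⁸. Cyanide and trimethylphosphine are strong-field ligands (high in the spectrochemical series). A 3d d⁸ ion with strong-field ligands gains enough CFSE to favour square planar over tetrahedral. → square planar.
For [CoF₄]²−: Each fluoride is −1; balancing the −2 overall charge requires Co(II). Cobalt is a group-9 element; Co(II) is therefore d⁷. For a high-spin 3d d⁷ ion with weak-field ligands the small Δₜ gives little square-planar CFSE advantage, so four ligands adopt the sterically favoured tetrahedral geometry. → tetrahedral.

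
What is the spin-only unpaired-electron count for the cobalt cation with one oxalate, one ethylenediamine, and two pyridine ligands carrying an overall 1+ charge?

0

Ligand charges: each oxalate is −2; ethylenediamine is neutral; pyridine is neutral. With an overall charge of +1 the cobalt centre must be in the +3 oxidation state.
Co sits in group 9, so the d-electron count is 9 − 3 = 6.
Counting donor atoms: 1×oxalate (bidentate) → 2 donors; 1×ethylenediamine (bidentate) → 2 donors; 2×pyridine (monodentate) → 2 donors. Coordination number = 6.
The spin state decides the count: Co(III) has an exceptionally large octahedral splitting and is low-spin with essentially every ligand except fluoride.
An octahedral low-spin d⁶ ion is t₂g⁶e_g⁰, giving 0 unpaired electrons.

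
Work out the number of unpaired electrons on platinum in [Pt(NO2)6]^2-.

Each nitro (N-bound nitrite) is −1; balancing the −2 overall charge requires Pt(IV).
Platinum is a group-10 element; Pt(IV) is therefore d⁶.
The spin state decides the count: a 5d ion has a large Δₒ and is invariably low-spin.
An octahedral low-spin d⁶ ion is t₂g⁶e_g⁰, giving 0 unpaired electrons.

0 unpaired electrons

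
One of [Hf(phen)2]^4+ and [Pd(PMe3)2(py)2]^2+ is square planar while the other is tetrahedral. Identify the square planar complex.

[Pd(PMe3)2(py)2]^2+

For [Hf(phen)2]^4+: Ligand charges: 1,10-phenanthroline is neutral. With an overall charge of +4 the hafnium centre must be in the +4 oxidation state. Hafnium is a group-4 element; Hf(IV) is therefore d⁰. A d⁰ ion has no crystal-field stabilisation preference between square planar and tetrahedral, so four ligands adopt the sterically favoured tetrahedral geometry. → tetrahedral.
For [Pd(PMe3)2(py)2]^2+: Trimethylphosphine is neutral; pyridine is neutral; balancing the +2 overall charge requires Pd(II). Pd sits in group 10, so the d-electron count is 10 − 2 = 8. A 4d d⁸ ion has a large crystal-field splitting; square planar leaves the high-energy d_{x²−y²} orbital empty and maximises CFSE. → square planar.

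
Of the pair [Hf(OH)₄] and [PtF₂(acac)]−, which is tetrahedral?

For [Hf(OH)₄]: Ligand charges: each hydroxide is −1. With an overall charge of 0 the hafnium centre must be in the +4 oxidation state. Group 4 minus oxidation state 4 gives a d⁰ configuration. A d⁰ ion has no crystal-field stabilisation preference between square planar and tetrahedral, so four ligands adopt the sterically favoured tetrahedral geometry. → tetrahedral.
For [PtF₂(acac)]−: Summing ligand charges against the −1 overall charge gives an oxidation state of +2 for platinum. Pt sits in group 10, so the d-electron count is 10 − 2 = 8. A 5d d⁸ ion has a large crystal-field splitting; square planar leaves the high-energy d_{x²−y²} orbital empty and maximises CFSE. → square planar.

[Hf(OH)₄]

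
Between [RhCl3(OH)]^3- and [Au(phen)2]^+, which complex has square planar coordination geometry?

For [RhCl3(OH)]^3-: Ligand charges: each chloride is −1; each hydroxide is −1. With an overall charge of −3 the rhodium centre must be in the +1 oxidation state. Group 9 minus oxidation state 1 gives a d⁸ configuration. A 4d d⁸ ion has a large crystal-field splitting; square planar leaves the high-energy d_{x²−y²} orbital empty and maximises CFSE. → square planar.
For [Au(phen)2]^+: 1,10-phenanthroline is neutral; balancing the +1 overall charge requires Au(I). Au sits in group 11, so the d-electron count is 11 − 1 = 10. A d¹⁰ ion has no crystal-field stabilisation preference between square planar and tetrahedral, so four ligands adopt the sterically favoured tetrahedral geometry. → tetrahedral.

[RhCl3(OH)]^3-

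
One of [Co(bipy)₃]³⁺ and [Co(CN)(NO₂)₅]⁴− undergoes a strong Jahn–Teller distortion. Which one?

[Co(bipy)₃]³⁺: 2,2′-bipyridine is neutral; balancing the +3 overall charge requires Co(III). Group 9 minus oxidation state 3 gives a d⁶ configuration. Co(III) has an exceptionally large octahedral splitting and is low-spin with essentially every ligand except fluoride. The d⁶ configuration leaves the e_g set evenly filled (or empty) — no strong Jahn–Teller driving force.
[Co(CN)(NO₂)₅]⁴−: Ligand charges: each cyanide is −1; each nitro (N-bound nitrite) is −1. With an overall charge of −4 the cobalt centre must be in the +2 oxidation state. Cobalt is a group-9 element; Co(II) is therefore d⁷. Cyanide and nitro (N-bound nitrite) are strong-field ligands (high in the spectrochemical series) for a first-row metal, so the complex is low-spin. The t₂g⁶e_g¹ (low-spin) configuration has an unevenly filled e_g set; the Jahn–Teller theorem predicts a tetragonal distortion (typically axial elongation) to lift the degeneracy.

[Co(CN)(NO₂)₅]⁴−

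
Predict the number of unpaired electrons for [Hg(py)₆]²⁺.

Ligand charges: pyridine is neutral. With an overall charge of +2 the mercury centre must be in the +2 oxidation state.
Group 12 minus oxidation state 2 gives a d¹⁰ configuration.
In an octahedral field the d¹⁰ configuration is t₂g⁶e_g⁴, giving 0 unpaired electrons.

0 unpaired electrons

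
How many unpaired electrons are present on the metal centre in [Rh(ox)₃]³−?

0

Each oxalate is −2; balancing the −3 overall charge requires Rh(III).
Group 9 minus oxidation state 3 gives a d⁶ configuration.
Counting donor atoms: 3×oxalate (bidentate) → 6 donors. Coordination number = 6.
The spin state decides the count: a 4d ion has a large Δₒ and is invariably low-spin.
An octahedral low-spin d⁶ ion is t₂g⁶e_g⁰, giving 0 unpaired electrons.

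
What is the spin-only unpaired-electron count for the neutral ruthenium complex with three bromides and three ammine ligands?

1

Summing ligand charges against the 0 overall charge gives an oxidation state of +3 for ruthenium.
Group 8 minus oxidation state 3 gives a d⁵ configuration.
The spin state decides the count: a 4d ion has a large Δₒ and is invariably low-spin.
An octahedral low-spin d⁵ ion is t₂g⁵e_g⁰, giving 1 unpaired electron.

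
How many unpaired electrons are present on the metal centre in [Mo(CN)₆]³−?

3 unpaired electrons

Ligand charges: each cyanide is −1. With an overall charge of −3 the molybdenum centre must be in the +3 oxidation state.
Molybdenum is a group-6 element; Mo(III) is therefore d³.
In an octahedral field the d³ configuration is t₂g³e_g⁰ (only one arrangement possible), giving 3 unpaired electrons.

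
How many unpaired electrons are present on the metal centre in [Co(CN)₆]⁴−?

1

Each cyanide is −1; balancing the −4 overall charge requires Co(II).
Co sits in group 9, so the d-electron count is 9 − 2 = 7.
The spin state decides the count: Cyanide is a strong-field ligand (high in the spectrochemical series) for a first-row metal, so the complex is low-spin.
An octahedral low-spin d⁷ ion is t₂g⁶e_g¹, giving 1 unpaired electron.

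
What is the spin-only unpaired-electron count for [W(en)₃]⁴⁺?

2 unpaired electrons

Ethylenediamine is neutral; balancing the +4 overall charge requires W(IV).
W sits in group 6, so the d-electron count is 6 − 4 = 2.
Counting donor atoms: 3×ethylenediamine (bidentate) → 6 donors. Coordination number = 6.
In an octahedral field the d² configuration is t₂g²e_g⁰ (only one arrangement possible), giving 2 unpaired electrons.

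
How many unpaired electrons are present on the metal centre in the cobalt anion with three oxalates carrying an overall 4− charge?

3 unpaired electrons

Summing ligand charges against the −4 overall charge gives an oxidation state of +2 for cobalt.
Group 9 minus oxidation state 2 gives a d⁷ configuration.
Counting donor atoms: 3×oxalate (bidentate) → 6 donors. Coordination number = 6.
The spin state decides the count: Oxalate is a weak-field ligand for a first-row metal, so the complex is high-spin.
An octahedral high-spin d⁷ ion is t₂g⁵e_g², giving 3 unpaired electrons.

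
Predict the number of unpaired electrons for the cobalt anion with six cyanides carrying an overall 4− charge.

Summing ligand charges against the −4 overall charge gives an oxidation state of +2 for cobalt.
Group 9 minus oxidation state 2 gives a d⁷ configuration.
The spin state decides the count: Cyanide is a strong-field ligand (high in the spectrochemical series) for a first-row metal, so the complex is low-spin.
An octahedral low-spin d⁷ ion is t₂g⁶e_g¹, giving 1 unpaired electron.

1 unpaired electron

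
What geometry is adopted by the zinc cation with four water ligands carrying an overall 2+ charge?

tetrahedral

Water is neutral; balancing the +2 overall charge requires Zn(II).
Group 12 minus oxidation state 2 gives a d¹⁰ configuration.
Coordination number: 4.
A d¹⁰ ion has no crystal-field stabilisation preference between square planar and tetrahedral, so four ligands adopt the sterically favoured tetrahedral geometry.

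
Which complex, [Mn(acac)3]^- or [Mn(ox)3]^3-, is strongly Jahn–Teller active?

[Mn(ox)3]^3-

[Mn(acac)3]^-: Summing ligand charges against the −1 overall charge gives an oxidation state of +2 for manganese. Group 7 minus oxidation state 2 gives a d⁵ configuration. Acetylacetonate is a weak-field ligand for a first-row metal, so the complex is high-spin. The d⁵ configuration leaves the e_g set evenly filled (or empty) — no strong Jahn–Teller driving force.
[Mn(ox)3]^3-: Ligand charges: each oxalate is −2. With an overall charge of −3 the manganese centre must be in the +3 oxidation state. Mn sits in group 7, so the d-electron count is 7 − 3 = 4. Oxalate is a weak-field ligand for a first-row metal, so the complex is high-spin. The t₂g³e_g¹ (high-spin) configuration has an unevenly filled e_g set; the Jahn–Teller theorem predicts a tetragonal distortion (typically axial elongation) to lift the degeneracy.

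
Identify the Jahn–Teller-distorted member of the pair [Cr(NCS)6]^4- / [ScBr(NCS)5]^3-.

[Cr(NCS)6]^4-

[Cr(NCS)6]^4-: Ligand charges: each isothiocyanate is −1. With an overall charge of −4 the chromium centre must be in the +2 oxidation state. Cr sits in group 6, so the d-electron count is 6 − 2 = 4. Isothiocyanate is a weak-field ligand for a first-row metal, so the complex is high-spin. The t₂g³e_g¹ (high-spin) configuration has an unevenly filled e_g set; the Jahn–Teller theorem predicts a tetragonal distortion (typically axial elongation) to lift the degeneracy.
[ScBr(NCS)5]^3-: Summing ligand charges against the −3 overall charge gives an oxidation state of +3 for scandium. Sc sits in group 3, so the d-electron count is 3 − 3 = 0. The d⁰ configuration leaves the e_g set evenly filled (or empty) — no strong Jahn–Teller driving force.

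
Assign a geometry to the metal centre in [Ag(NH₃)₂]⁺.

linear

Ligand charges: ammonia is neutral. With an overall charge of +1 the silver centre must be in the +1 oxidation state.
Group 11 minus oxidation state 1 gives a d¹⁰ configuration.
With 2 monodentate ligands the coordination number is 2.
A d¹⁰ ion with only two ligands adopts a linear arrangement (sp hybridisation; no CFSE preference).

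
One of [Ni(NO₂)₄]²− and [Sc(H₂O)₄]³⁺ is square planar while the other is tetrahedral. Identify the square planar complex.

For [Ni(NO₂)₄]²−: Each nitro (N-bound nitrite) is −1; balancing the −2 overall charge requires Ni(II). Group 10 minus oxidation state 2 gives a d⁸ configuration. Nitro (N-bound nitrite) is a strong-field ligand (high in the spectrochemical series). A 3d d⁸ ion with strong-field ligands gains enough CFSE to favour square planar over tetrahedral. → square planar.
For [Sc(H₂O)₄]³⁺: Water is neutral; balancing the +3 overall charge requires Sc(III). Scandium is a group-3 element; Sc(III) is therefore d⁰. A d⁰ ion has no crystal-field stabilisation preference between square planar and tetrahedral, so four ligands adopt the sterically favoured tetrahedral geometry. → tetrahedral.

[Ni(NO₂)₄]²−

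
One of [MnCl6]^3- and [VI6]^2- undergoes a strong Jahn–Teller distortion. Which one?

[MnCl6]^3-: Ligand charges: each chloride is −1. With an overall charge of −3 the manganese centre must be in the +3 oxidation state. Manganese is a group-7 element; Mn(III) is therefore d⁴. Chloride is a weak-field ligand for a first-row metal, so the complex is high-spin. The t₂g³e_g¹ (high-spin) configuration has an unevenly filled e_g set; the Jahn–Teller theorem predicts a tetragonal distortion (typically axial elongation) to lift the degeneracy.
[VI6]^2-: Each iodide is −1; balancing the −2 overall charge requires V(IV). Group 5 minus oxidation state 4 gives a d¹ configuration. The d¹ configuration leaves the e_g set evenly filled (or empty) — no strong Jahn–Teller driving force.

[MnCl6]^3-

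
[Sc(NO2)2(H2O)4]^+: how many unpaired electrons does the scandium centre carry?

Ligand charges: each nitro (N-bound nitrite) is −1; water is neutral. With an overall charge of +1 the scandium centre must be in the +3 oxidation state.
Sc sits in group 3, so the d-electron count is 3 − 3 = 0.
In an octahedral field the d⁰ configuration is t₂g⁰e_g⁰, giving 0 unpaired electrons.

0 unpaired electrons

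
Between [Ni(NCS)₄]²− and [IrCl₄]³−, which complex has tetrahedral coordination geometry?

[Ni(NCS)₄]²−

For [Ni(NCS)₄]²−: Summing ligand charges against the −2 overall charge gives an oxidation state of +2 for nickel. Nickel is a group-10 element; Ni(II) is therefore d⁸. Isothiocyanate is a weak-field ligand. With weak-field ligands the CFSE gain from square planar is small, so a 3d d⁸ ion takes the sterically preferred tetrahedral geometry. → tetrahedral.
For [IrCl₄]³−: Ligand charges: each chloride is −1. With an overall charge of −3 the iridium centre must be in the +1 oxidation state. Iridium is a group-9 element; Ir(I) is therefore d⁸. A 5d d⁸ ion has a large crystal-field splitting; square planar leaves the high-energy d_{x²−y²} orbital empty and maximises CFSE. → square planar.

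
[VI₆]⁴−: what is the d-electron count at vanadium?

Ligand charges: each iodide is −1. With an overall charge of −4 the vanadium centre must be in the +2 oxidation state.
V sits in group 5, so the d-electron count is 5 − 2 = 3.

d3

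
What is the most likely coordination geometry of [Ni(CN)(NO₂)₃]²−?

square planar

Summing ligand charges against the −2 overall charge gives an oxidation state of +2 for nickel.
Nickel is a group-10 element; Ni(II) is therefore d⁸.
With 4 monodentate ligands the coordination number is 4.
Cyanide and nitro (N-bound nitrite) are strong-field ligands (high in the spectrochemical series).
A 3d d⁸ ion with strong-field ligands gains enough CFSE to favour square planar over tetrahedral.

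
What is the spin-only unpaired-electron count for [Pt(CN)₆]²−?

Ligand charges: each cyanide is −1. With an overall charge of −2 the platinum centre must be in the +4 oxidation state.
Pt sits in group 10, so the d-electron count is 10 − 4 = 6.
The spin state decides the count: a 5d ion has a large Δₒ and is invariably low-spin.
An octahedral low-spin d⁶ ion is t₂g⁶e_g⁰, giving 0 unpaired electrons.

0 unpaired electrons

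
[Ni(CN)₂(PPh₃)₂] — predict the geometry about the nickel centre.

square planar

Ligand charges: each cyanide is −1; triphenylphosphine is neutral. With an overall charge of 0 the nickel centre must be in the +2 oxidation state.
Group 10 minus oxidation state 2 gives a d⁸ configuration.
With 4 monodentate ligands the coordination number is 4.
Cyanide and triphenylphosphine are strong-field ligands (high in the spectrochemical series).
A 3d d⁸ ion with strong-field ligands gains enough CFSE to favour square planar over tetrahedral.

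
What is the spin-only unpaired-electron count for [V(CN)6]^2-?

Ligand charges: each cyanide is −1. With an overall charge of −2 the vanadium centre must be in the +4 oxidation state.
Group 5 minus oxidation state 4 gives a d¹ configuration.
In an octahedral field the d¹ configuration is t₂g¹e_g⁰ (only one arrangement possible), giving 1 unpaired electron.

1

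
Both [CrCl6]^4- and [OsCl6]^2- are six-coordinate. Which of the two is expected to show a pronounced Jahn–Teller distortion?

[CrCl6]^4-: Summing ligand charges against the −4 overall charge gives an oxidation state of +2 for chromium. Group 6 minus oxidation state 2 gives a d⁴ configuration. Chloride is a weak-field ligand for a first-row metal, so the complex is high-spin. The t₂g³e_g¹ (high-spin) configuration has an unevenly filled e_g set; the Jahn–Teller theorem predicts a tetragonal distortion (typically axial elongation) to lift the degeneracy.
[OsCl6]^2-: Each chloride is −1; balancing the −2 overall charge requires Os(IV). Osmium is a group-8 element; Os(IV) is therefore d⁴. A 5d ion has a large Δₒ and is invariably low-spin. The d⁴ configuration leaves the e_g set evenly filled (or empty) — no strong Jahn–Teller driving force.

[CrCl6]^4-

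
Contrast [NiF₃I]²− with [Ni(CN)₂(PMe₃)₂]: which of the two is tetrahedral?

For [NiF₃I]²−: Ligand charges: each fluoride is −1; each iodide is −1. With an overall charge of −2 the nickel centre must be in the +2 oxidation state. Ni sits in group 10, so the d-electron count is 10 − 2 = 8. Fluoride and iodide are weak-field ligands. With weak-field ligands the CFSE gain from square planar is small, so a 3d d⁸ ion takes the sterically preferred tetrahedral geometry. → tetrahedral.
For [Ni(CN)₂(PMe₃)₂]: Each cyanide is −1; trimethylphosphine is neutral; balancing the 0 overall charge requires Ni(II). Ni sits in group 10, so the d-electron count is 10 − 2 = 8. Cyanide and trimethylphosphine are strong-field ligands (high in the spectrochemical series). A 3d d⁸ ion with strong-field ligands gains enough CFSE to favour square planar over tetrahedral. → square planar.

[NiF₃I]²−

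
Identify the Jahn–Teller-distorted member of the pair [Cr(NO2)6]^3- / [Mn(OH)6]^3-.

[Mn(OH)6]^3-

[Cr(NO2)6]^3-: Summing ligand charges against the −3 overall charge gives an oxidation state of +3 for chromium. Cr sits in group 6, so the d-electron count is 6 − 3 = 3. The d³ configuration leaves the e_g set evenly filled (or empty) — no strong Jahn–Teller driving force.
[Mn(OH)6]^3-: Summing ligand charges against the −3 overall charge gives an oxidation state of +3 for manganese. Manganese is a group-7 element; Mn(III) is therefore d⁴. Hydroxide is a weak-field ligand for a first-row metal, so the complex is high-spin. The t₂g³e_g¹ (high-spin) configuration has an unevenly filled e_g set; the Jahn–Teller theorem predicts a tetragonal distortion (typically axial elongation) to lift the degeneracy.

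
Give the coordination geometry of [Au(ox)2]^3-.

Ligand charges: each oxalate is −2. With an overall charge of −3 the gold centre must be in the +1 oxidation state.
Au sits in group 11, so the d-electron count is 11 − 1 = 10.
Counting donor atoms: 2×oxalate (bidentate) → 4 donors. Coordination number = 4.
A d¹⁰ ion has no crystal-field stabilisation preference between square planar and tetrahedral, so four ligands adopt the sterically favoured tetrahedral geometry.

tetrahedral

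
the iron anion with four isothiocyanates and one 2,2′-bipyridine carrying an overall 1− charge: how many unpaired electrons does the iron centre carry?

Summing ligand charges against the −1 overall charge gives an oxidation state of +3 for iron.
Fe sits in group 8, so the d-electron count is 8 − 3 = 5.
Counting donor atoms: 4×isothiocyanate (monodentate) → 4 donors; 1×2,2′-bipyridine (bidentate) → 2 donors. Coordination number = 6.
The spin state decides the count: Isothiocyanate is a weak-field ligand for a first-row metal, so the complex is high-spin.
An octahedral high-spin d⁵ ion is t₂g³e_g², giving 5 unpaired electrons.

5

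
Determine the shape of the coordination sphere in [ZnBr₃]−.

trigonal planar

Summing ligand charges against the −1 overall charge gives an oxidation state of +2 for zinc.
Group 12 minus oxidation state 2 gives a d¹⁰ configuration.
With 3 monodentate ligands the coordination number is 3.
Three ligands around a d¹⁰ centre minimise repulsion in a trigonal-planar arrangement.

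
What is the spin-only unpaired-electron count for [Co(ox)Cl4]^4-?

Each oxalate is −2; each chloride is −1; balancing the −4 overall charge requires Co(II).
Group 9 minus oxidation state 2 gives a d⁷ configuration.
Counting donor atoms: 1×oxalate (bidentate) → 2 donors; 4×chloride (monodentate) → 4 donors. Coordination number = 6.
The spin state decides the count: Chloride and oxalate are weak-field ligands for a first-row metal, so the complex is high-spin.
An octahedral high-spin d⁷ ion is t₂g⁵e_g², giving 3 unpaired electrons.

3 unpaired electrons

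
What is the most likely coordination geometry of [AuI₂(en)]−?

Summing ligand charges against the −1 overall charge gives an oxidation state of +1 for gold.
Au sits in group 11, so the d-electron count is 11 − 1 = 10.
Counting donor atoms: 2×iodide (monodentate) → 2 donors; 1×ethylenediamine (bidentate) → 2 donors. Coordination number = 4.
A d¹⁰ ion has no crystal-field stabilisation preference between square planar and tetrahedral, so four ligands adopt the sterically favoured tetrahedral geometry.

tetrahedral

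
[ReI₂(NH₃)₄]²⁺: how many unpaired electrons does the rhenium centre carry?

Ligand charges: each iodide is −1; ammonia is neutral. With an overall charge of +2 the rhenium centre must be in the +4 oxidation state.
Rhenium is a group-7 element; Re(IV) is therefore d³.
In an octahedral field the d³ configuration is t₂g³e_g⁰ (only one arrangement possible), giving 3 unpaired electrons.

3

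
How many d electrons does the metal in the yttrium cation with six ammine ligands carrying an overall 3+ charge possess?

d0

Ammonia is neutral; balancing the +3 overall charge requires Y(III).
Group 3 minus oxidation state 3 gives a d⁰ configuration.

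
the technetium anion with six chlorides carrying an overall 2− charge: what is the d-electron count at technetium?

Ligand charges: each chloride is −1. With an overall charge of −2 the technetium centre must be in the +4 oxidation state.
Tc sits in group 7, so the d-electron count is 7 − 4 = 3.

d3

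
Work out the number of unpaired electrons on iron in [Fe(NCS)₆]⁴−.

Each isothiocyanate is −1; balancing the −4 overall charge requires Fe(II).
Fe sits in group 8, so the d-electron count is 8 − 2 = 6.
The spin state decides the count: Isothiocyanate is a weak-field ligand for a first-row metal, so the complex is high-spin.
An octahedral high-spin d⁶ ion is t₂g⁴e_g², giving 4 unpaired electrons.

4 unpaired electrons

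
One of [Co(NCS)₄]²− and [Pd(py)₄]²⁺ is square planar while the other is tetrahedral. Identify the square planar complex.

For [Co(NCS)₄]²−: Ligand charges: each isothiocyanate is −1. With an overall charge of −2 the cobalt centre must be in the +2 oxidation state. Group 9 minus oxidation state 2 gives a d⁷ configuration. For a high-spin 3d d⁷ ion with weak-field ligands the small Δₜ gives little square-planar CFSE advantage, so four ligands adopt the sterically favoured tetrahedral geometry. → tetrahedral.
For [Pd(py)₄]²⁺: Pyridine is neutral; balancing the +2 overall charge requires Pd(II). Palladium is a group-10 element; Pd(II) is therefore d⁸. A 4d d⁸ ion has a large crystal-field splitting; square planar leaves the high-energy d_{x²−y²} orbital empty and maximises CFSE. → square planar.

[Pd(py)₄]²⁺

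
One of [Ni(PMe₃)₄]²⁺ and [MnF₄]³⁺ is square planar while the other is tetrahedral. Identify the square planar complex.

[Ni(PMe₃)₄]²⁺

For [Ni(PMe₃)₄]²⁺: Summing ligand charges against the +2 overall charge gives an oxidation state of +2 for nickel. Nickel is a group-10 element; Ni(II) is therefore d⁸. Trimethylphosphine is a strong-field ligand (high in the spectrochemical series). A 3d d⁸ ion with strong-field ligands gains enough CFSE to favour square planar over tetrahedral. → square planar.
For [MnF₄]³⁺: Each fluoride is −1; balancing the +3 overall charge requires Mn(VII). Group 7 minus oxidation state 7 gives a d⁰ configuration. A d⁰ ion has no crystal-field stabilisation preference between square planar and tetrahedral, so four ligands adopt the sterically favoured tetrahedral geometry. → tetrahedral.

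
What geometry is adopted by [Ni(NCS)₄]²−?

Ligand charges: each isothiocyanate is −1. With an overall charge of −2 the nickel centre must be in the +2 oxidation state.
Nickel is a group-10 element; Ni(II) is therefore d⁸.
Coordination number: 4.
Isothiocyanate is a weak-field ligand.
With weak-field ligands the CFSE gain from square planar is small, so a 3d d⁸ ion takes the sterically preferred tetrahedral geometry.

tetrahedral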